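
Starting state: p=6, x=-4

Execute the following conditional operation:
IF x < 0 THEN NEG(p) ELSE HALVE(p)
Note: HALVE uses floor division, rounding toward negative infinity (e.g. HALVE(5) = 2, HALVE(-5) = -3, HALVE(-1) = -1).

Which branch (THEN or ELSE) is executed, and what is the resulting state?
Branch: THEN, Final state: p=-6, x=-4

Evaluating condition: x < 0
x = -4
Condition is True, so THEN branch executes
After NEG(p): p=-6, x=-4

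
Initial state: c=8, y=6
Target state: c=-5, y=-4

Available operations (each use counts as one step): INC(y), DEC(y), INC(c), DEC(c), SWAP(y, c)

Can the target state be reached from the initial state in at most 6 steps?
No

The target state cannot be reached within 6 steps.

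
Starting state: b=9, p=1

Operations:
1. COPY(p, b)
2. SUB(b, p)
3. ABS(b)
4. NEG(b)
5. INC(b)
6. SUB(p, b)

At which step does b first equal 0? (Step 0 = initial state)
Step 2

Tracing b:
Initial: b = 9
After step 1: b = 9
After step 2: b = 0 ← first occurrence
After step 3: b = 0
After step 4: b = 0
After step 5: b = 1
After step 6: b = 1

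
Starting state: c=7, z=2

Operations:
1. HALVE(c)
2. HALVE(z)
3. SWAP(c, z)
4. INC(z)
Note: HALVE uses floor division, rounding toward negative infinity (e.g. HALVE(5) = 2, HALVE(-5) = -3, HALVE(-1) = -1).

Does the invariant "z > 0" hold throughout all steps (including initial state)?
Yes

The invariant holds at every step.

State at each step:
Initial: c=7, z=2
After step 1: c=3, z=2
After step 2: c=3, z=1
After step 3: c=1, z=3
After step 4: c=1, z=4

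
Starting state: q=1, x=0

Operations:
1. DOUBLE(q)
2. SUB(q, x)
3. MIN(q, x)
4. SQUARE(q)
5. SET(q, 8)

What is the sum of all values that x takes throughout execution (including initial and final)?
0

Values of x at each step:
Initial: x = 0
After step 1: x = 0
After step 2: x = 0
After step 3: x = 0
After step 4: x = 0
After step 5: x = 0
Sum = 0 + 0 + 0 + 0 + 0 + 0 = 0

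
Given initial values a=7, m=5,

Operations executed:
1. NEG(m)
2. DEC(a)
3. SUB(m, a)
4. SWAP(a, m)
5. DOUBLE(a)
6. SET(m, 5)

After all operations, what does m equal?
m = 5

Tracing execution:
Step 1: NEG(m) → m = -5
Step 2: DEC(a) → m = -5
Step 3: SUB(m, a) → m = -11
Step 4: SWAP(a, m) → m = 6
Step 5: DOUBLE(a) → m = 6
Step 6: SET(m, 5) → m = 5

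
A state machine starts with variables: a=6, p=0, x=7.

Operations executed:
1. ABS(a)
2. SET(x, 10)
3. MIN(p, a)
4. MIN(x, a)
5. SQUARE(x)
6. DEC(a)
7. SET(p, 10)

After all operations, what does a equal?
a = 5

Tracing execution:
Step 1: ABS(a) → a = 6
Step 2: SET(x, 10) → a = 6
Step 3: MIN(p, a) → a = 6
Step 4: MIN(x, a) → a = 6
Step 5: SQUARE(x) → a = 6
Step 6: DEC(a) → a = 5
Step 7: SET(p, 10) → a = 5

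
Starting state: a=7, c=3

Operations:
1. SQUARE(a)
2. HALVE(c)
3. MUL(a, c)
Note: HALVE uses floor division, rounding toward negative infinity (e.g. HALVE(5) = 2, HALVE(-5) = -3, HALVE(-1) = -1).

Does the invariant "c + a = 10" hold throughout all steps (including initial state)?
No, violated after step 1

The invariant is violated after step 1.

State at each step:
Initial: a=7, c=3
After step 1: a=49, c=3
After step 2: a=49, c=1
After step 3: a=49, c=1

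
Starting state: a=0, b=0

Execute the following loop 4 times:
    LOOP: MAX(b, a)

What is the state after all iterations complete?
a=0, b=0

Iteration trace:
Start: a=0, b=0
After iteration 1: a=0, b=0
After iteration 2: a=0, b=0
After iteration 3: a=0, b=0
After iteration 4: a=0, b=0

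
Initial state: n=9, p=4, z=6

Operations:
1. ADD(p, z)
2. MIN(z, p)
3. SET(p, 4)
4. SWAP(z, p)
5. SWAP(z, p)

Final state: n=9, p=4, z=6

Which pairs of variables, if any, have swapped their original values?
None

Comparing initial and final values:
n: 9 → 9
p: 4 → 4
z: 6 → 6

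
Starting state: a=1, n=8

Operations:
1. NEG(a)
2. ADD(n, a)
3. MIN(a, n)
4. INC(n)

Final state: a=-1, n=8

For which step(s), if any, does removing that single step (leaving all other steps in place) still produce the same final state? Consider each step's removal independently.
Step(s) 3

Testing removal of each single step:
Without step 1: final = a=1, n=10 (different)
Without step 2: final = a=-1, n=9 (different)
Without step 3: final = a=-1, n=8 (same)
Without step 4: final = a=-1, n=7 (different)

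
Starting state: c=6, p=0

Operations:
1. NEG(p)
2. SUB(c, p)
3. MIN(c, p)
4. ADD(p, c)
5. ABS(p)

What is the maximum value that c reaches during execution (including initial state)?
6

Values of c at each step:
Initial: c = 6 ← maximum
After step 1: c = 6
After step 2: c = 6
After step 3: c = 0
After step 4: c = 0
After step 5: c = 0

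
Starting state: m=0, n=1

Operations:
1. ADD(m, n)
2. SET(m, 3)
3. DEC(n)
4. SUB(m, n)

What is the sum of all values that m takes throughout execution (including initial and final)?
10

Values of m at each step:
Initial: m = 0
After step 1: m = 1
After step 2: m = 3
After step 3: m = 3
After step 4: m = 3
Sum = 0 + 1 + 3 + 3 + 3 = 10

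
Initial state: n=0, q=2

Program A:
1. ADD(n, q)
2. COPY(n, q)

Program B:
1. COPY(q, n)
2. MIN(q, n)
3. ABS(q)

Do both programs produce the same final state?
No

Program A final state: n=2, q=2
Program B final state: n=0, q=0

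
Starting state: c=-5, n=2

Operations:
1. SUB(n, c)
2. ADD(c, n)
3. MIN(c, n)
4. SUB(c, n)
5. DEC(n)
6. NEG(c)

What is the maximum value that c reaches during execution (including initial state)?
5

Values of c at each step:
Initial: c = -5
After step 1: c = -5
After step 2: c = 2
After step 3: c = 2
After step 4: c = -5
After step 5: c = -5
After step 6: c = 5 ← maximum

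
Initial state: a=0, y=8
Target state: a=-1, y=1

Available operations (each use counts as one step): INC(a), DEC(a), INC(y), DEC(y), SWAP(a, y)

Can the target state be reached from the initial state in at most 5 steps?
No

The target state cannot be reached within 5 steps.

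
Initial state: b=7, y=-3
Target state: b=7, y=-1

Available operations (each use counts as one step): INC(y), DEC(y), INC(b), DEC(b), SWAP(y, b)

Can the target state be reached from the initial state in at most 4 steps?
Yes

Path (2 steps): INC(y) → INC(y)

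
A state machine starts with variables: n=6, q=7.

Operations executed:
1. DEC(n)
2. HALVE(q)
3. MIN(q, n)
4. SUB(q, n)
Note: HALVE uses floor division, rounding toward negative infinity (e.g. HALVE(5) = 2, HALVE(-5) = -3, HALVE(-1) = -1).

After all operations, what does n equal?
n = 5

Tracing execution:
Step 1: DEC(n) → n = 5
Step 2: HALVE(q) → n = 5
Step 3: MIN(q, n) → n = 5
Step 4: SUB(q, n) → n = 5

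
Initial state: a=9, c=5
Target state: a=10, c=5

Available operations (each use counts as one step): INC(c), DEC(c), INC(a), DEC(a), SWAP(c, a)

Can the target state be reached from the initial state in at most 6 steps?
Yes

Path (1 step): INC(a)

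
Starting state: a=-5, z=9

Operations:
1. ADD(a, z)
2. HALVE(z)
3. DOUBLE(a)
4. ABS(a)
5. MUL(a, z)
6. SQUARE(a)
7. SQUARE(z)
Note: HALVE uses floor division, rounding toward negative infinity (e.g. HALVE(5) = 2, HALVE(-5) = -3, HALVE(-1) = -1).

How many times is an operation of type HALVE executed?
1

Counting HALVE operations:
Step 2: HALVE(z) ← HALVE
Total: 1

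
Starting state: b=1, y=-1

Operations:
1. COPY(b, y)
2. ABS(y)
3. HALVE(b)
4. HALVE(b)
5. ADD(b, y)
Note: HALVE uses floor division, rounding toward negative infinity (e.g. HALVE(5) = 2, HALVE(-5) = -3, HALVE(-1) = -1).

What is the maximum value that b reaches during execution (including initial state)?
1

Values of b at each step:
Initial: b = 1 ← maximum
After step 1: b = -1
After step 2: b = -1
After step 3: b = -1
After step 4: b = -1
After step 5: b = 0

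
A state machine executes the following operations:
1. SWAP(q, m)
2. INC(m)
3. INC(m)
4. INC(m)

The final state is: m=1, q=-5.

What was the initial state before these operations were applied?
m=-5, q=-2

Working backwards:
Final state: m=1, q=-5
Before step 4 (INC(m)): m=0, q=-5
Before step 3 (INC(m)): m=-1, q=-5
Before step 2 (INC(m)): m=-2, q=-5
Before step 1 (SWAP(q, m)): m=-5, q=-2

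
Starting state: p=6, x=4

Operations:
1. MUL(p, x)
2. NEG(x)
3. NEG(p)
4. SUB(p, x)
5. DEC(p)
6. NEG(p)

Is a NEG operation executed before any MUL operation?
No

First NEG: step 2
First MUL: step 1
Since 2 > 1, MUL comes first.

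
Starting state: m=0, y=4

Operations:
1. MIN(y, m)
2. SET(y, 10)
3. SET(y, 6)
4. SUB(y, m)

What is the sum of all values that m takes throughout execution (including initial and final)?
0

Values of m at each step:
Initial: m = 0
After step 1: m = 0
After step 2: m = 0
After step 3: m = 0
After step 4: m = 0
Sum = 0 + 0 + 0 + 0 + 0 = 0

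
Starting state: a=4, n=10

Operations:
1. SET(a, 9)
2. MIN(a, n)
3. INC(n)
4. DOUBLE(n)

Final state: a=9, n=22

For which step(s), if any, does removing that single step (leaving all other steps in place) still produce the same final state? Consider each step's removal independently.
Step(s) 2

Testing removal of each single step:
Without step 1: final = a=4, n=22 (different)
Without step 2: final = a=9, n=22 (same)
Without step 3: final = a=9, n=20 (different)
Without step 4: final = a=9, n=11 (different)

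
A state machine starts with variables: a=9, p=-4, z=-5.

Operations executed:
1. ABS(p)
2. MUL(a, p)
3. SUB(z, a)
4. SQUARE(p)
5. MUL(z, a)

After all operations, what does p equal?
p = 16

Tracing execution:
Step 1: ABS(p) → p = 4
Step 2: MUL(a, p) → p = 4
Step 3: SUB(z, a) → p = 4
Step 4: SQUARE(p) → p = 16
Step 5: MUL(z, a) → p = 16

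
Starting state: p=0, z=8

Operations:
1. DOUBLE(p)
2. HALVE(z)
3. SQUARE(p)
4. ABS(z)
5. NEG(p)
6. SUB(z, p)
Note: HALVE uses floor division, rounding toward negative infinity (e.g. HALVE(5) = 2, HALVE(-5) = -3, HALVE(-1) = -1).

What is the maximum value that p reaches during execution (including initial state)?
0

Values of p at each step:
Initial: p = 0 ← maximum
After step 1: p = 0
After step 2: p = 0
After step 3: p = 0
After step 4: p = 0
After step 5: p = 0
After step 6: p = 0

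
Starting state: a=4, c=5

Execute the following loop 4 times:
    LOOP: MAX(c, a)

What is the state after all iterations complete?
a=4, c=5

Iteration trace:
Start: a=4, c=5
After iteration 1: a=4, c=5
After iteration 2: a=4, c=5
After iteration 3: a=4, c=5
After iteration 4: a=4, c=5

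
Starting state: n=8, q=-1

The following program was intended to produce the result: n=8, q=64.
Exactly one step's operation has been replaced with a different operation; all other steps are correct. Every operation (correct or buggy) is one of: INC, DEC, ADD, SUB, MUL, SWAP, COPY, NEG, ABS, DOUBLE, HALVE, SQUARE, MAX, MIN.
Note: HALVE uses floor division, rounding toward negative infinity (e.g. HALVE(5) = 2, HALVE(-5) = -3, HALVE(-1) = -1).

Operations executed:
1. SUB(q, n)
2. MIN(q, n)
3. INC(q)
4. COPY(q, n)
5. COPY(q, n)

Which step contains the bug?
Step 5

Trace with buggy code:
Initial: n=8, q=-1
After step 1: n=8, q=-9
After step 2: n=8, q=-9
After step 3: n=8, q=-8
After step 4: n=8, q=8
After step 5: n=8, q=8
Actual final n=8, q=8 ≠ expected n=8, q=64.
Step 5 is the only position where a single-operation replacement can produce the expected result.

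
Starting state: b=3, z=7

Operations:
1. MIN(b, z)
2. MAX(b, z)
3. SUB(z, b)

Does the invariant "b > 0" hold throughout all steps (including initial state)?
Yes

The invariant holds at every step.

State at each step:
Initial: b=3, z=7
After step 1: b=3, z=7
After step 2: b=7, z=7
After step 3: b=7, z=0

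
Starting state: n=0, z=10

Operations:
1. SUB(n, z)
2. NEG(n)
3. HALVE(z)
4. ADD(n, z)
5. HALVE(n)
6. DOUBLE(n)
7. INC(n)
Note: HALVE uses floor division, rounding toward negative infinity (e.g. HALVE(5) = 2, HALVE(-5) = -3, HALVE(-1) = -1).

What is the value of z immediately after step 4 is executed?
z = 5

Tracing z through execution:
Initial: z = 10
After step 1 (SUB(n, z)): z = 10
After step 2 (NEG(n)): z = 10
After step 3 (HALVE(z)): z = 5
After step 4 (ADD(n, z)): z = 5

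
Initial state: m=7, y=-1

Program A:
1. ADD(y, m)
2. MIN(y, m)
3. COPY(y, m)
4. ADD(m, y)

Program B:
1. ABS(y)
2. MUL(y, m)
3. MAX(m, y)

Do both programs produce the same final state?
No

Program A final state: m=14, y=7
Program B final state: m=7, y=7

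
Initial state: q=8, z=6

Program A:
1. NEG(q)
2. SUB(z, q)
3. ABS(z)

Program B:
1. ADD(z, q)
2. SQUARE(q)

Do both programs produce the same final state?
No

Program A final state: q=-8, z=14
Program B final state: q=64, z=14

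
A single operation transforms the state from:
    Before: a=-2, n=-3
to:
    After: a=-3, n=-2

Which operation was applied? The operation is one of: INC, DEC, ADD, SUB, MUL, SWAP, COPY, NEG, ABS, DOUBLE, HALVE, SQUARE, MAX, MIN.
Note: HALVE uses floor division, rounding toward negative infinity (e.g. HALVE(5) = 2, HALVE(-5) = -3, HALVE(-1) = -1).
SWAP(n, a)

Analyzing the change:
Before: a=-2, n=-3
After: a=-3, n=-2
Variable n changed from -3 to -2
Variable a changed from -2 to -3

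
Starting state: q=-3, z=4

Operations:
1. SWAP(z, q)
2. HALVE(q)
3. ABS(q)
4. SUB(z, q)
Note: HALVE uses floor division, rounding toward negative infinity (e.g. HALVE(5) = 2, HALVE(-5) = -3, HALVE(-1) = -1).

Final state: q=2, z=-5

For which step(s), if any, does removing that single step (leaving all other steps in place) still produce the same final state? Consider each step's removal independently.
Step(s) 3

Testing removal of each single step:
Without step 1: final = q=2, z=2 (different)
Without step 2: final = q=4, z=-7 (different)
Without step 3: final = q=2, z=-5 (same)
Without step 4: final = q=2, z=-3 (different)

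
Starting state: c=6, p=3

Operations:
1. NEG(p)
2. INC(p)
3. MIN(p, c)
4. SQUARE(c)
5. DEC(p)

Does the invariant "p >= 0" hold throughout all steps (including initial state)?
No, violated after step 1

The invariant is violated after step 1.

State at each step:
Initial: c=6, p=3
After step 1: c=6, p=-3
After step 2: c=6, p=-2
After step 3: c=6, p=-2
After step 4: c=36, p=-2
After step 5: c=36, p=-3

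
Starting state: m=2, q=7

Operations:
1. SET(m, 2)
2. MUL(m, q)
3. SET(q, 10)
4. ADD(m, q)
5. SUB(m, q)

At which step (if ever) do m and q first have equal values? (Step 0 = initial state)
Never

m and q never become equal during execution.

Comparing values at each step:
Initial: m=2, q=7
After step 1: m=2, q=7
After step 2: m=14, q=7
After step 3: m=14, q=10
After step 4: m=24, q=10
After step 5: m=14, q=10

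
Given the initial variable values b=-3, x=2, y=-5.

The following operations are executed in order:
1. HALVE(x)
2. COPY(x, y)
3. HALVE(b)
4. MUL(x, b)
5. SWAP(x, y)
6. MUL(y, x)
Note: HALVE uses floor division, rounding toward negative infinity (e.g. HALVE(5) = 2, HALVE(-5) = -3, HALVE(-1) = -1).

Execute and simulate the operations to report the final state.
{b: -2, x: -5, y: -50}

Step-by-step execution:
Initial: b=-3, x=2, y=-5
After step 1 (HALVE(x)): b=-3, x=1, y=-5
After step 2 (COPY(x, y)): b=-3, x=-5, y=-5
After step 3 (HALVE(b)): b=-2, x=-5, y=-5
After step 4 (MUL(x, b)): b=-2, x=10, y=-5
After step 5 (SWAP(x, y)): b=-2, x=-5, y=10
After step 6 (MUL(y, x)): b=-2, x=-5, y=-50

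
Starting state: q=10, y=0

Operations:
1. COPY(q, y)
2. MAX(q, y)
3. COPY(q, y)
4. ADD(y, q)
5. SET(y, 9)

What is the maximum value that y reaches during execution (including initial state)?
9

Values of y at each step:
Initial: y = 0
After step 1: y = 0
After step 2: y = 0
After step 3: y = 0
After step 4: y = 0
After step 5: y = 9 ← maximum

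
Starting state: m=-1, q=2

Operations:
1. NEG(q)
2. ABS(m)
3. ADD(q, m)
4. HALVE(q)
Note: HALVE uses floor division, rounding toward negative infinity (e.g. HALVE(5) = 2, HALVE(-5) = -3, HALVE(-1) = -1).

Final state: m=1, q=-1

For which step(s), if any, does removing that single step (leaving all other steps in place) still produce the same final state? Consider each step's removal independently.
Step(s) 3, 4

Testing removal of each single step:
Without step 1: final = m=1, q=1 (different)
Without step 2: final = m=-1, q=-2 (different)
Without step 3: final = m=1, q=-1 (same)
Without step 4: final = m=1, q=-1 (same)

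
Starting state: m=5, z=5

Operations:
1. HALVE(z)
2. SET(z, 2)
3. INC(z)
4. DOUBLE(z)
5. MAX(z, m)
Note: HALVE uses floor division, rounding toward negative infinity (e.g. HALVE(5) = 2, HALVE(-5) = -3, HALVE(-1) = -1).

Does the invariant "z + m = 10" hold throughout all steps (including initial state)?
No, violated after step 1

The invariant is violated after step 1.

State at each step:
Initial: m=5, z=5
After step 1: m=5, z=2
After step 2: m=5, z=2
After step 3: m=5, z=3
After step 4: m=5, z=6
After step 5: m=5, z=6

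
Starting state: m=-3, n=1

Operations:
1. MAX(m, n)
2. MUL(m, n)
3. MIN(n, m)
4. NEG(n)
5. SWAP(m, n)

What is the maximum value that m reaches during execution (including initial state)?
1

Values of m at each step:
Initial: m = -3
After step 1: m = 1 ← maximum
After step 2: m = 1
After step 3: m = 1
After step 4: m = 1
After step 5: m = -1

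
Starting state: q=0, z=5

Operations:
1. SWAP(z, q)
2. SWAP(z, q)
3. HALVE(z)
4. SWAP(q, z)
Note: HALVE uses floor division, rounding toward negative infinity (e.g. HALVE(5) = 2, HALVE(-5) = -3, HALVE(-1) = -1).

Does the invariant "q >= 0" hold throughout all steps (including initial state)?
Yes

The invariant holds at every step.

State at each step:
Initial: q=0, z=5
After step 1: q=5, z=0
After step 2: q=0, z=5
After step 3: q=0, z=2
After step 4: q=2, z=0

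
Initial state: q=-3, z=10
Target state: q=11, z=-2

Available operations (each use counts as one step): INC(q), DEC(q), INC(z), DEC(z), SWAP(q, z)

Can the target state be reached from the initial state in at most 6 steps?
Yes

Path (3 steps): INC(q) → INC(z) → SWAP(q, z)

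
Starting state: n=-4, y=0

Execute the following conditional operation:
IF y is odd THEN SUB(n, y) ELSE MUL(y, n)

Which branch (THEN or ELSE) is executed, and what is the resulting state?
Branch: ELSE, Final state: n=-4, y=0

Evaluating condition: y is odd
Condition is False, so ELSE branch executes
After MUL(y, n): n=-4, y=0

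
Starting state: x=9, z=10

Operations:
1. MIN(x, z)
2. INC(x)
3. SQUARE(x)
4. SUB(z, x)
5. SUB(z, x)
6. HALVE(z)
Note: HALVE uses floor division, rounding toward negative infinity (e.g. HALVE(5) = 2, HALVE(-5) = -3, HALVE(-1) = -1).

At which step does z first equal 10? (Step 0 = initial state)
Step 0

Tracing z:
Initial: z = 10 ← first occurrence
After step 1: z = 10
After step 2: z = 10
After step 3: z = 10
After step 4: z = -90
After step 5: z = -190
After step 6: z = -95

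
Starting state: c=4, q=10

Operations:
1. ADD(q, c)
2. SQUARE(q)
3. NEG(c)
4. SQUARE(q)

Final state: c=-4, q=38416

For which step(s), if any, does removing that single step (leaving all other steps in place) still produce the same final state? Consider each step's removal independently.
None - removing any single step changes the final result

Testing removal of each single step:
Without step 1: final = c=-4, q=10000 (different)
Without step 2: final = c=-4, q=196 (different)
Without step 3: final = c=4, q=38416 (different)
Without step 4: final = c=-4, q=196 (different)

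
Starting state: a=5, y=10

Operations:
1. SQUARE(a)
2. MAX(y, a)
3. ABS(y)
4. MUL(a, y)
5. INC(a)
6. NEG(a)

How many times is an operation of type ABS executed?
1

Counting ABS operations:
Step 3: ABS(y) ← ABS
Total: 1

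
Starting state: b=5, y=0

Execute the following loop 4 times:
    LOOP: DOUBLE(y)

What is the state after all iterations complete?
b=5, y=0

Iteration trace:
Start: b=5, y=0
After iteration 1: b=5, y=0
After iteration 2: b=5, y=0
After iteration 3: b=5, y=0
After iteration 4: b=5, y=0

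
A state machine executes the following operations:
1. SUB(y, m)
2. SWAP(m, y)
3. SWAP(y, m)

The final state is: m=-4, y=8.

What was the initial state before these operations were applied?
m=-4, y=4

Working backwards:
Final state: m=-4, y=8
Before step 3 (SWAP(y, m)): m=8, y=-4
Before step 2 (SWAP(m, y)): m=-4, y=8
Before step 1 (SUB(y, m)): m=-4, y=4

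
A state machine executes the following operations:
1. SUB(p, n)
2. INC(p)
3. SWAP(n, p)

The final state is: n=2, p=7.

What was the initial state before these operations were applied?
n=7, p=8

Working backwards:
Final state: n=2, p=7
Before step 3 (SWAP(n, p)): n=7, p=2
Before step 2 (INC(p)): n=7, p=1
Before step 1 (SUB(p, n)): n=7, p=8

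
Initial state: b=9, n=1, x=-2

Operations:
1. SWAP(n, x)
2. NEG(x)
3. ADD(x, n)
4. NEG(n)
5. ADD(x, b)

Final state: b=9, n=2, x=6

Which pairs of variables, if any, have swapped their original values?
None

Comparing initial and final values:
x: -2 → 6
n: 1 → 2
b: 9 → 9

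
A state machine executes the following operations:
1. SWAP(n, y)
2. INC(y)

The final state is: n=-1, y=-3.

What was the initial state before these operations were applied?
n=-4, y=-1

Working backwards:
Final state: n=-1, y=-3
Before step 2 (INC(y)): n=-1, y=-4
Before step 1 (SWAP(n, y)): n=-4, y=-1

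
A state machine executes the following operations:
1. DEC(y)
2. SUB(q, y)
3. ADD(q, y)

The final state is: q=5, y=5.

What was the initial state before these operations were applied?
q=5, y=6

Working backwards:
Final state: q=5, y=5
Before step 3 (ADD(q, y)): q=0, y=5
Before step 2 (SUB(q, y)): q=5, y=5
Before step 1 (DEC(y)): q=5, y=6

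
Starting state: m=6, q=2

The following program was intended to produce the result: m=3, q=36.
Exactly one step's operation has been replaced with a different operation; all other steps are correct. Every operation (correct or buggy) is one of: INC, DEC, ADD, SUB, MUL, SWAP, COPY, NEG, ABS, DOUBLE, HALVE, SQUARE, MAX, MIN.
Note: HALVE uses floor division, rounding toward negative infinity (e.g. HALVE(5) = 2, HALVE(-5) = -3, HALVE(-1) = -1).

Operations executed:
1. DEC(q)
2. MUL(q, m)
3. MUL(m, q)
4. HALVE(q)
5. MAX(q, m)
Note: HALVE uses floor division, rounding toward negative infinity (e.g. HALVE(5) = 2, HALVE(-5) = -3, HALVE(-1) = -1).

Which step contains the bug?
Step 5

Trace with buggy code:
Initial: m=6, q=2
After step 1: m=6, q=1
After step 2: m=6, q=6
After step 3: m=36, q=6
After step 4: m=36, q=3
After step 5: m=36, q=36
Actual final m=36, q=36 ≠ expected m=3, q=36.
Step 5 is the only position where a single-operation replacement can produce the expected result.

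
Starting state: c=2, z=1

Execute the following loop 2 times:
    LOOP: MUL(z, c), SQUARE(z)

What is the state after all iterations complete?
c=2, z=64

Iteration trace:
Start: c=2, z=1
After iteration 1: c=2, z=4
After iteration 2: c=2, z=64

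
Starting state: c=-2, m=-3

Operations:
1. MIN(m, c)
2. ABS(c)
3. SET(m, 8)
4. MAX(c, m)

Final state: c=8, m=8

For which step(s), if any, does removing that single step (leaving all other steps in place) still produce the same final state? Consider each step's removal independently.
Step(s) 1, 2

Testing removal of each single step:
Without step 1: final = c=8, m=8 (same)
Without step 2: final = c=8, m=8 (same)
Without step 3: final = c=2, m=-3 (different)
Without step 4: final = c=2, m=8 (different)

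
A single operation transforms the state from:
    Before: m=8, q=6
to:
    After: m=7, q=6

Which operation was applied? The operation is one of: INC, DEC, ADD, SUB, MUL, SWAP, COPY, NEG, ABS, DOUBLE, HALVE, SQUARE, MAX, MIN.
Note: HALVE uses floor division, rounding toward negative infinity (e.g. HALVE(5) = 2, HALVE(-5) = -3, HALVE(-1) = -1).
DEC(m)

Analyzing the change:
Before: m=8, q=6
After: m=7, q=6
Variable m changed from 8 to 7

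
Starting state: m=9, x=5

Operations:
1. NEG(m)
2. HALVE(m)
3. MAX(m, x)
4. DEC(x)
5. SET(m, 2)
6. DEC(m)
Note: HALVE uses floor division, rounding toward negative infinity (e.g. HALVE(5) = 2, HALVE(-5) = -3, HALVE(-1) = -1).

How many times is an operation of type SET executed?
1

Counting SET operations:
Step 5: SET(m, 2) ← SET
Total: 1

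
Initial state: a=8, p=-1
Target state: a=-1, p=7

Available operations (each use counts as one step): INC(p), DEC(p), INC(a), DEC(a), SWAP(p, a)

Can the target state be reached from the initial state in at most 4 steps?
Yes

Path (2 steps): DEC(a) → SWAP(p, a)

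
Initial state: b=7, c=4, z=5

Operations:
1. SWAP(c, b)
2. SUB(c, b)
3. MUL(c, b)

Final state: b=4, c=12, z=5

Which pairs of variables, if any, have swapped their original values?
None

Comparing initial and final values:
c: 4 → 12
z: 5 → 5
b: 7 → 4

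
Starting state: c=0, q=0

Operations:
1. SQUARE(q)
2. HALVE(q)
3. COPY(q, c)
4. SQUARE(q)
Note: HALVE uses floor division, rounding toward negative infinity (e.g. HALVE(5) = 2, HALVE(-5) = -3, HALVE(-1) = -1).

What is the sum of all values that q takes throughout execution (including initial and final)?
0

Values of q at each step:
Initial: q = 0
After step 1: q = 0
After step 2: q = 0
After step 3: q = 0
After step 4: q = 0
Sum = 0 + 0 + 0 + 0 + 0 = 0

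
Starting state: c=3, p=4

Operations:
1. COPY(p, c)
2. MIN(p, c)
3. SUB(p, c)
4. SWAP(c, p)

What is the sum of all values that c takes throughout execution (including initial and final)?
12

Values of c at each step:
Initial: c = 3
After step 1: c = 3
After step 2: c = 3
After step 3: c = 3
After step 4: c = 0
Sum = 3 + 3 + 3 + 3 + 0 = 12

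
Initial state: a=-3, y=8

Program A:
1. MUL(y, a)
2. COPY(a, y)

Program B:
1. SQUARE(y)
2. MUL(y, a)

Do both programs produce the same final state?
No

Program A final state: a=-24, y=-24
Program B final state: a=-3, y=-192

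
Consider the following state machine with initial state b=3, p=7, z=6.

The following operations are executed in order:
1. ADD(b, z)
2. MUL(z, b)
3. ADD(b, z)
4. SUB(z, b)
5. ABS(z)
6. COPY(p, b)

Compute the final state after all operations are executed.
{b: 63, p: 63, z: 9}

Step-by-step execution:
Initial: b=3, p=7, z=6
After step 1 (ADD(b, z)): b=9, p=7, z=6
After step 2 (MUL(z, b)): b=9, p=7, z=54
After step 3 (ADD(b, z)): b=63, p=7, z=54
After step 4 (SUB(z, b)): b=63, p=7, z=-9
After step 5 (ABS(z)): b=63, p=7, z=9
After step 6 (COPY(p, b)): b=63, p=63, z=9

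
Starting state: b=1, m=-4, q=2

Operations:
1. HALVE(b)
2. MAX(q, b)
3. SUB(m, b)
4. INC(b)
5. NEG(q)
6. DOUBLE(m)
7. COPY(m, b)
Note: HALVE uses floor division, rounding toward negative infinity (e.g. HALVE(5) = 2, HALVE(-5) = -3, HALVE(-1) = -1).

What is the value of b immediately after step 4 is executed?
b = 1

Tracing b through execution:
Initial: b = 1
After step 1 (HALVE(b)): b = 0
After step 2 (MAX(q, b)): b = 0
After step 3 (SUB(m, b)): b = 0
After step 4 (INC(b)): b = 1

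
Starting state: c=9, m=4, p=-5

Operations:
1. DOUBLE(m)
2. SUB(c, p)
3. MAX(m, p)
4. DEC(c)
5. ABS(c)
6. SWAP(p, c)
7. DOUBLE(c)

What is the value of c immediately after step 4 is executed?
c = 13

Tracing c through execution:
Initial: c = 9
After step 1 (DOUBLE(m)): c = 9
After step 2 (SUB(c, p)): c = 14
After step 3 (MAX(m, p)): c = 14
After step 4 (DEC(c)): c = 13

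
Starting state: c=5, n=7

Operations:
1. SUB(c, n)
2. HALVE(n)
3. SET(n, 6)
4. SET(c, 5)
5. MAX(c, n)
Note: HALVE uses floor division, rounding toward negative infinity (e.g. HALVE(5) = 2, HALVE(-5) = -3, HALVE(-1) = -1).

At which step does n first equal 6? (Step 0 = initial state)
Step 3

Tracing n:
Initial: n = 7
After step 1: n = 7
After step 2: n = 3
After step 3: n = 6 ← first occurrence
After step 4: n = 6
After step 5: n = 6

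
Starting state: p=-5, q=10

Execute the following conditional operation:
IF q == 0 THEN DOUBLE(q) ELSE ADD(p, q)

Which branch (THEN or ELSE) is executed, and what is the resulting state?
Branch: ELSE, Final state: p=5, q=10

Evaluating condition: q == 0
q = 10
Condition is False, so ELSE branch executes
After ADD(p, q): p=5, q=10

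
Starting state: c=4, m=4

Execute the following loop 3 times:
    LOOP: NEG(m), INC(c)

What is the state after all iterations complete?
c=7, m=-4

Iteration trace:
Start: c=4, m=4
After iteration 1: c=5, m=-4
After iteration 2: c=6, m=4
After iteration 3: c=7, m=-4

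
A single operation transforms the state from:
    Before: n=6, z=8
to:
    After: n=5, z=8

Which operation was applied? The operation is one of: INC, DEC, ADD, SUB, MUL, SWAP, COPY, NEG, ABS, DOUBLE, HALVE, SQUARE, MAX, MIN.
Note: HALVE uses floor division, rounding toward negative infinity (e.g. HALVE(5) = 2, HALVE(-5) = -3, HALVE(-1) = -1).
DEC(n)

Analyzing the change:
Before: n=6, z=8
After: n=5, z=8
Variable n changed from 6 to 5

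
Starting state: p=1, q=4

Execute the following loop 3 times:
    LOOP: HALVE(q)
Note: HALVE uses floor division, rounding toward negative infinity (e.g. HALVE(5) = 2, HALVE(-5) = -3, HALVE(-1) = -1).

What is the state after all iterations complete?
p=1, q=0

Iteration trace:
Start: p=1, q=4
After iteration 1: p=1, q=2
After iteration 2: p=1, q=1
After iteration 3: p=1, q=0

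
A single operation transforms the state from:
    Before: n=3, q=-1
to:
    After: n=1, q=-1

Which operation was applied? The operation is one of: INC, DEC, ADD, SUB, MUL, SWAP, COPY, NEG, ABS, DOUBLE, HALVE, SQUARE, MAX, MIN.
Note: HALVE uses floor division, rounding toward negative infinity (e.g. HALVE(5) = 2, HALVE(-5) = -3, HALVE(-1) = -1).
HALVE(n)

Analyzing the change:
Before: n=3, q=-1
After: n=1, q=-1
Variable n changed from 3 to 1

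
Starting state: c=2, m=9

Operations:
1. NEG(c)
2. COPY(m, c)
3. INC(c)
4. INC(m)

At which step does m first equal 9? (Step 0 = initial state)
Step 0

Tracing m:
Initial: m = 9 ← first occurrence
After step 1: m = 9
After step 2: m = -2
After step 3: m = -2
After step 4: m = -1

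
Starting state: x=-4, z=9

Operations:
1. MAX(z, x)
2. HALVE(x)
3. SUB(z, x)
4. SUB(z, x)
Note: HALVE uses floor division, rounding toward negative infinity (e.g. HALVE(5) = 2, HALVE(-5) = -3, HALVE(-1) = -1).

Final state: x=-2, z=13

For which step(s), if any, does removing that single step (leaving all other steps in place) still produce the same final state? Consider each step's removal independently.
Step(s) 1

Testing removal of each single step:
Without step 1: final = x=-2, z=13 (same)
Without step 2: final = x=-4, z=17 (different)
Without step 3: final = x=-2, z=11 (different)
Without step 4: final = x=-2, z=11 (different)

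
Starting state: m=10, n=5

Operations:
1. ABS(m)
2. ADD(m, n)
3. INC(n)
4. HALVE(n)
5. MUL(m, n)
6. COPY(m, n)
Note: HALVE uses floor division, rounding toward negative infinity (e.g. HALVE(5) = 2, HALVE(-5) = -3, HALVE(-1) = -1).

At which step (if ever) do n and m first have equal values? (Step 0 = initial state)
Step 6

n and m first become equal after step 6.

Comparing values at each step:
Initial: n=5, m=10
After step 1: n=5, m=10
After step 2: n=5, m=15
After step 3: n=6, m=15
After step 4: n=3, m=15
After step 5: n=3, m=45
After step 6: n=3, m=3 ← equal!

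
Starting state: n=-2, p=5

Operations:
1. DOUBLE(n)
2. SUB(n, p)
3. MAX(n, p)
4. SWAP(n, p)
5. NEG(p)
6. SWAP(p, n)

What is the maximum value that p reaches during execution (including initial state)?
5

Values of p at each step:
Initial: p = 5 ← maximum
After step 1: p = 5
After step 2: p = 5
After step 3: p = 5
After step 4: p = 5
After step 5: p = -5
After step 6: p = 5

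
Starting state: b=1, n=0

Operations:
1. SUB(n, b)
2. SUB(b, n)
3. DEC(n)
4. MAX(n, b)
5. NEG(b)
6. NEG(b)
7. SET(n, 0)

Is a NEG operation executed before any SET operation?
Yes

First NEG: step 5
First SET: step 7
Since 5 < 7, NEG comes first.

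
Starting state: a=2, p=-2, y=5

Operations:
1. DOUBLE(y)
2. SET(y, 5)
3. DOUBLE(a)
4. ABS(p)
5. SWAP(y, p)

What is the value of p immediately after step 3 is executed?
p = -2

Tracing p through execution:
Initial: p = -2
After step 1 (DOUBLE(y)): p = -2
After step 2 (SET(y, 5)): p = -2
After step 3 (DOUBLE(a)): p = -2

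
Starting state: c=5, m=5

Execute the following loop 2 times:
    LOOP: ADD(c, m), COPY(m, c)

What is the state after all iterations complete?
c=20, m=20

Iteration trace:
Start: c=5, m=5
After iteration 1: c=10, m=10
After iteration 2: c=20, m=20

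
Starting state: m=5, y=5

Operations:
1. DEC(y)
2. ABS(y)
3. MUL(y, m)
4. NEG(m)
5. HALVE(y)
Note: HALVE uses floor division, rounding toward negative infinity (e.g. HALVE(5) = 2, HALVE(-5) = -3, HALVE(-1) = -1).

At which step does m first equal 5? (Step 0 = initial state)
Step 0

Tracing m:
Initial: m = 5 ← first occurrence
After step 1: m = 5
After step 2: m = 5
After step 3: m = 5
After step 4: m = -5
After step 5: m = -5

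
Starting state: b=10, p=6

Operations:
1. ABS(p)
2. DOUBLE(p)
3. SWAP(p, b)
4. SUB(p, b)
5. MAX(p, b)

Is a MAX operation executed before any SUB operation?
No

First MAX: step 5
First SUB: step 4
Since 5 > 4, SUB comes first.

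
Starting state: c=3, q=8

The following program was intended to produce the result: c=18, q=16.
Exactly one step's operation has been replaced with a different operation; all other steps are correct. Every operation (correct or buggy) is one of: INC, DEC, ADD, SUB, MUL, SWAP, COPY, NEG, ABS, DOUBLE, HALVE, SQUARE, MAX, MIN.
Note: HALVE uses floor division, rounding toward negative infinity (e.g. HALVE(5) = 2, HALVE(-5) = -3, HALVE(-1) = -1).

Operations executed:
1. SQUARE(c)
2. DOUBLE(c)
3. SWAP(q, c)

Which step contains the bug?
Step 3

Trace with buggy code:
Initial: c=3, q=8
After step 1: c=9, q=8
After step 2: c=18, q=8
After step 3: c=8, q=18
Actual final c=8, q=18 ≠ expected c=18, q=16.
Step 3 is the only position where a single-operation replacement can produce the expected result.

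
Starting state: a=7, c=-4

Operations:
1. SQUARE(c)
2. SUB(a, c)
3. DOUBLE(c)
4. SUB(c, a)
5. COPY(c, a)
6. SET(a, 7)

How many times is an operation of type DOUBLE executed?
1

Counting DOUBLE operations:
Step 3: DOUBLE(c) ← DOUBLE
Total: 1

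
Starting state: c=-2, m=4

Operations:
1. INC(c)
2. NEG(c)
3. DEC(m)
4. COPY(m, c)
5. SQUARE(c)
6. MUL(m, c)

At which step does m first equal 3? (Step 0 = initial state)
Step 3

Tracing m:
Initial: m = 4
After step 1: m = 4
After step 2: m = 4
After step 3: m = 3 ← first occurrence
After step 4: m = 1
After step 5: m = 1
After step 6: m = 1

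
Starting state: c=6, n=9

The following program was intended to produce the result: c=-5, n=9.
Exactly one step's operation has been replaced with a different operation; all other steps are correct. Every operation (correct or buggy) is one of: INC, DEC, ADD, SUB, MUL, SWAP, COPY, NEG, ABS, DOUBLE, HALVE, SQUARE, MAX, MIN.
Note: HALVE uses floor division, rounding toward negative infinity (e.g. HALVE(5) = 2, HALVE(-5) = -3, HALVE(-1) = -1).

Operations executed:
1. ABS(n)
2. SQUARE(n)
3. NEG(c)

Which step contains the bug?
Step 2

Trace with buggy code:
Initial: c=6, n=9
After step 1: c=6, n=9
After step 2: c=6, n=81
After step 3: c=-6, n=81
Actual final c=-6, n=81 ≠ expected c=-5, n=9.
Step 2 is the only position where a single-operation replacement can produce the expected result.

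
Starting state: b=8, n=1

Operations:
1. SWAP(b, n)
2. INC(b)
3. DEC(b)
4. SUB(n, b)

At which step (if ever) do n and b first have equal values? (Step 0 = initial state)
Never

n and b never become equal during execution.

Comparing values at each step:
Initial: n=1, b=8
After step 1: n=8, b=1
After step 2: n=8, b=2
After step 3: n=8, b=1
After step 4: n=7, b=1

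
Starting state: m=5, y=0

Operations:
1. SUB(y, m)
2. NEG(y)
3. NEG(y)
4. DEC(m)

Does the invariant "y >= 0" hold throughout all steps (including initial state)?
No, violated after step 1

The invariant is violated after step 1.

State at each step:
Initial: m=5, y=0
After step 1: m=5, y=-5
After step 2: m=5, y=5
After step 3: m=5, y=-5
After step 4: m=4, y=-5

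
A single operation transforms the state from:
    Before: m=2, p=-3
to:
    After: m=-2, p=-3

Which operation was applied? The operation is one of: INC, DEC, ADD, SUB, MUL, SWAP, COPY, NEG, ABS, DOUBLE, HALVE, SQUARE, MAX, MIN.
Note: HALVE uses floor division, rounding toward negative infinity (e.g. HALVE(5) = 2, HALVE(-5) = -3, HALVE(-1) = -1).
NEG(m)

Analyzing the change:
Before: m=2, p=-3
After: m=-2, p=-3
Variable m changed from 2 to -2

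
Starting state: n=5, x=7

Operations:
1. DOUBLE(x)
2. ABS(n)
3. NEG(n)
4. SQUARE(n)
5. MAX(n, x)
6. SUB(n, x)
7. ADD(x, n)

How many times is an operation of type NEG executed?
1

Counting NEG operations:
Step 3: NEG(n) ← NEG
Total: 1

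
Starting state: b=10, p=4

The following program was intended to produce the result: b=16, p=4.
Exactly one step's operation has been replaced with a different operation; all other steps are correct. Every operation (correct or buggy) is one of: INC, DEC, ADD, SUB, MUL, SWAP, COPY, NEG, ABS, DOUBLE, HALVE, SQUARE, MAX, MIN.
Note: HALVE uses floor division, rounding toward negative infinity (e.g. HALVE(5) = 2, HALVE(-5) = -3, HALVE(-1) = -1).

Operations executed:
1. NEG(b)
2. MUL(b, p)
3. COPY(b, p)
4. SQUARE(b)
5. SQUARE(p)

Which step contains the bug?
Step 5

Trace with buggy code:
Initial: b=10, p=4
After step 1: b=-10, p=4
After step 2: b=-40, p=4
After step 3: b=4, p=4
After step 4: b=16, p=4
After step 5: b=16, p=16
Actual final b=16, p=16 ≠ expected b=16, p=4.
Step 5 is the only position where a single-operation replacement can produce the expected result.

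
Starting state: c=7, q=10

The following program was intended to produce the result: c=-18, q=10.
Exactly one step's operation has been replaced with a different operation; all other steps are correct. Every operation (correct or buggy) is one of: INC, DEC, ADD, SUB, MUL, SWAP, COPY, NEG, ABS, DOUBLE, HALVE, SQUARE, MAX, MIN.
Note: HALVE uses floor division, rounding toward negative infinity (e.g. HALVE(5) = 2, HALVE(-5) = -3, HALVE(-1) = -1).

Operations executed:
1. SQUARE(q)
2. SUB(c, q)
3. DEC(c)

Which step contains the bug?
Step 1

Trace with buggy code:
Initial: c=7, q=10
After step 1: c=7, q=100
After step 2: c=-93, q=100
After step 3: c=-94, q=100
Actual final c=-94, q=100 ≠ expected c=-18, q=10.
Step 1 is the only position where a single-operation replacement can produce the expected result.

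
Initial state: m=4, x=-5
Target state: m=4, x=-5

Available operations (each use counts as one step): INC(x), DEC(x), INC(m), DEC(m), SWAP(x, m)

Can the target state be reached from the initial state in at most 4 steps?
Yes

Path (0 steps): 0 steps (already at target)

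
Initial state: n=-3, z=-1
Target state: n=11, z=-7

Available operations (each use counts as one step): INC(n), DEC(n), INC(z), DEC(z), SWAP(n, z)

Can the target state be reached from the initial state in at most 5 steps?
No

The target state cannot be reached within 5 steps.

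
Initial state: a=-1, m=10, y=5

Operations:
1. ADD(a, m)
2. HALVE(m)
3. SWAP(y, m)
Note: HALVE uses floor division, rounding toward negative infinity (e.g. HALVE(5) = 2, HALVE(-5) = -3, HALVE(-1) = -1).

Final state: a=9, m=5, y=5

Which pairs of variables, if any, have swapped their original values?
None

Comparing initial and final values:
m: 10 → 5
y: 5 → 5
a: -1 → 9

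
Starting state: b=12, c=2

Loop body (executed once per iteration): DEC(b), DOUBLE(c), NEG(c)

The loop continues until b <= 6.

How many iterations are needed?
6

Tracing iterations:
Initial: b=12, c=2
After iteration 1: b=11, c=-4
After iteration 2: b=10, c=8
After iteration 3: b=9, c=-16
After iteration 4: b=8, c=32
After iteration 5: b=7, c=-64
After iteration 6: b=6, c=128
b <= 6 now holds, so the loop exits after 6 iterations.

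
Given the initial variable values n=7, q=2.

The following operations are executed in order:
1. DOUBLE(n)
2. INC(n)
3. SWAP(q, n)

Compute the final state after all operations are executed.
{n: 2, q: 15}

Step-by-step execution:
Initial: n=7, q=2
After step 1 (DOUBLE(n)): n=14, q=2
After step 2 (INC(n)): n=15, q=2
After step 3 (SWAP(q, n)): n=2, q=15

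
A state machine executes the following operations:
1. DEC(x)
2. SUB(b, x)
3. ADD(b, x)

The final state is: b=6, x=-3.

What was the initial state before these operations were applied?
b=6, x=-2

Working backwards:
Final state: b=6, x=-3
Before step 3 (ADD(b, x)): b=9, x=-3
Before step 2 (SUB(b, x)): b=6, x=-3
Before step 1 (DEC(x)): b=6, x=-2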